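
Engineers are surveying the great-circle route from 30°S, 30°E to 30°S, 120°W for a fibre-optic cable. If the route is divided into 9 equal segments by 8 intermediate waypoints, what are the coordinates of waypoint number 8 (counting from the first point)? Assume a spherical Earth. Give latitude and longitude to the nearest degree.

Convert each endpoint to a unit vector on the sphere (x = cos φ cos λ, y = cos φ sin λ, z = sin φ).
The central angle between the endpoints is δ = arccos(p₁·p₂) ≈ 1.982 rad (113.5°).
Interpolate at f = 8/9 with slerp weights a = sin((1−f)δ)/sin δ ≈ 0.238, b = sin(fδ)/sin δ ≈ 1.071.
p = a·p₁ + b·p₂ ≈ (-0.285, -0.700, -0.655); φ = arcsin(p_z) ≈ -40.89°, λ = atan2(p_y, p_x) ≈ -112.16°.

≈ 41°S, 112°W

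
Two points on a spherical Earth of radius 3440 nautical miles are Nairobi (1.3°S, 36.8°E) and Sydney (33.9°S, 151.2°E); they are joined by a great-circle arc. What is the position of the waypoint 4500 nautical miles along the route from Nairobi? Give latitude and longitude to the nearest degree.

≈ 36°S, 109°E

Convert each endpoint to a unit vector on the sphere (x = cos φ cos λ, y = cos φ sin λ, z = sin φ).
The central angle between the endpoints is δ = arccos(p₁·p₂) ≈ 1.907 rad (109.3°). The total great-circle distance is δ·R ≈ 1.907 × 3440 ≈ 6561 nmi, so the target fraction is f = 4500/6561 ≈ 0.686.
Interpolate at f ≈ 0.686 with slerp weights a = sin((1−f)δ)/sin δ ≈ 0.597, b = sin(fδ)/sin δ ≈ 1.023.
p = a·p₁ + b·p₂ ≈ (-0.266, 0.767, -0.584); φ = arcsin(p_z) ≈ -35.74°, λ = atan2(p_y, p_x) ≈ 109.12°.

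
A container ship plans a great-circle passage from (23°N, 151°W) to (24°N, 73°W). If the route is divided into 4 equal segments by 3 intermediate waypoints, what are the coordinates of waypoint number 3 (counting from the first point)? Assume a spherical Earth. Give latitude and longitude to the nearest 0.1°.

≈ (28.0°N, 92.1°W)

Convert each endpoint to a unit vector on the sphere (x = cos φ cos λ, y = cos φ sin λ, z = sin φ).
The central angle between the endpoints is δ = arccos(p₁·p₂) ≈ 1.231 rad (70.5°).
Interpolate at f = 3/4 with slerp weights a = sin((1−f)δ)/sin δ ≈ 0.321, b = sin(fδ)/sin δ ≈ 0.846.
p = a·p₁ + b·p₂ ≈ (-0.033, -0.882, 0.470); φ = arcsin(p_z) ≈ 28.00°, λ = atan2(p_y, p_x) ≈ -92.12°.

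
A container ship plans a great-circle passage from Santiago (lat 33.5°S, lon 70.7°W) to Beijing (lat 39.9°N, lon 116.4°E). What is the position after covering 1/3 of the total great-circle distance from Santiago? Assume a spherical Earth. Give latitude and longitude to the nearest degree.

Write both endpoints as unit vectors p₁, p₂ with components (cos φ cos λ, cos φ sin λ, sin φ).
The central angle between the endpoints is δ = arccos(p₁·p₂) ≈ 2.992 rad (171.4°).
Interpolate at f = 1/3 with slerp weights a = sin((1−f)δ)/sin δ ≈ 6.124, b = sin(fδ)/sin δ ≈ 5.644.
p = a·p₁ + b·p₂ ≈ (-0.238, -0.941, 0.241); φ = arcsin(p_z) ≈ 13.92°, λ = atan2(p_y, p_x) ≈ -104.16°.

≈ lat 14°N, lon 104°W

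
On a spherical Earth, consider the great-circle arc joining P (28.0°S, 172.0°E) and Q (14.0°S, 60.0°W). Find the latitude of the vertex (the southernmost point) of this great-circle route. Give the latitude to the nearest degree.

The great circle lies in the plane with unit normal n̂ = (p₁ × p₂)/|p₁ × p₂|.
Here n̂_z ≈ +0.742; the vertex latitude is φ_max = arccos|n̂_z| ≈ 42.1°.

≈ 42°S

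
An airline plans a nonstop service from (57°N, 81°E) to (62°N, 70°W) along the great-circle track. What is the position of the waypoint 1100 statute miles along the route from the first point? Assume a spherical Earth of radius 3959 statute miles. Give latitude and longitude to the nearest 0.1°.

≈ (71.9°N, 67.4°E)

Convert each endpoint to a unit vector on the sphere (x = cos φ cos λ, y = cos φ sin λ, z = sin φ).
The central angle between the endpoints is δ = arccos(p₁·p₂) ≈ 1.028 rad (58.9°). The total great-circle distance is δ·R ≈ 1.028 × 3959 ≈ 4068 mi, so the target fraction is f = 1100/4068 ≈ 0.270.
Interpolate at f ≈ 0.270 with slerp weights a = sin((1−f)δ)/sin δ ≈ 0.796, b = sin(fδ)/sin δ ≈ 0.320.
p = a·p₁ + b·p₂ ≈ (0.119, 0.287, 0.951); φ = arcsin(p_z) ≈ 71.90°, λ = atan2(p_y, p_x) ≈ 67.42°.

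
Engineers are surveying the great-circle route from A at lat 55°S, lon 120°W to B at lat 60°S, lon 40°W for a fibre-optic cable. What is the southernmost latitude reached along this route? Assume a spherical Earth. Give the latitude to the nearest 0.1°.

≈ 64.3°S

The great circle lies in the plane with unit normal n̂ = (p₁ × p₂)/|p₁ × p₂|.
Here n̂_z ≈ +0.434; the vertex latitude is φ_max = arccos|n̂_z| ≈ 64.3°.
Check via Clairaut: cos φ_max = |cos φ₁| · sin C = cos(55.0°)·sin(130.8°) ≈ 0.434, again giving ≈ 64.3°.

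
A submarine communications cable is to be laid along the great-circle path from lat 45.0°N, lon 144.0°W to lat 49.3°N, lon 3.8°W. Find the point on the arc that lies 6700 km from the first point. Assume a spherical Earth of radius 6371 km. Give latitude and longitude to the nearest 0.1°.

Write both endpoints as unit vectors p₁, p₂ with components (cos φ cos λ, cos φ sin λ, sin φ).
The central angle between the endpoints is δ = arccos(p₁·p₂) ≈ 1.388 rad (79.5°). The total great-circle distance is δ·R ≈ 1.388 × 6371 ≈ 8843 km, so the target fraction is f = 6700/8843 ≈ 0.758.
Interpolate at f ≈ 0.758 with slerp weights a = sin((1−f)δ)/sin δ ≈ 0.336, b = sin(fδ)/sin δ ≈ 0.883.
p = a·p₁ + b·p₂ ≈ (0.383, -0.178, 0.907); φ = arcsin(p_z) ≈ 65.05°, λ = atan2(p_y, p_x) ≈ -24.91°.

≈ lat 65.1°N, lon 24.9°W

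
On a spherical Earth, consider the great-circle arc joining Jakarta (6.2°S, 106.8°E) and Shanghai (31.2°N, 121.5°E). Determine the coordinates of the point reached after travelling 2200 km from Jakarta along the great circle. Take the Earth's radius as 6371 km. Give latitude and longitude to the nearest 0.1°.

From cos δ = sin φ₁ sin φ₂ + cos φ₁ cos φ₂ cos Δλ, the central angle is δ ≈ 0.697 rad (40.0°). The total great-circle distance is δ·R ≈ 0.697 × 6371 ≈ 4442 km, so the target fraction is f = 2200/4442 ≈ 0.495.
Interpolate at f ≈ 0.495 with slerp weights a = sin((1−f)δ)/sin δ ≈ 0.537, b = sin(fδ)/sin δ ≈ 0.527.
p = a·p₁ + b·p₂ ≈ (-0.390, 0.895, 0.215); φ = arcsin(p_z) ≈ 12.42°, λ = atan2(p_y, p_x) ≈ 113.53°.

≈ 12.4°N, 113.5°E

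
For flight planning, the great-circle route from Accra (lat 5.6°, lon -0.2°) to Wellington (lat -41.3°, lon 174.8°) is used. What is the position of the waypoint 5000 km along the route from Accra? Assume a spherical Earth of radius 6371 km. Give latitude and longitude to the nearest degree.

From cos δ = sin φ₁ sin φ₂ + cos φ₁ cos φ₂ cos Δλ, the central angle is δ ≈ 2.514 rad (144.0°). The total great-circle distance is δ·R ≈ 2.514 × 6371 ≈ 16014 km, so the target fraction is f = 5000/16014 ≈ 0.312.
Interpolate at f ≈ 0.312 with slerp weights a = sin((1−f)δ)/sin δ ≈ 1.681, b = sin(fδ)/sin δ ≈ 1.203.
p = a·p₁ + b·p₂ ≈ (0.773, 0.076, -0.630); φ = arcsin(p_z) ≈ -39.04°, λ = atan2(p_y, p_x) ≈ 5.62°.

≈ lat -39°, lon 6°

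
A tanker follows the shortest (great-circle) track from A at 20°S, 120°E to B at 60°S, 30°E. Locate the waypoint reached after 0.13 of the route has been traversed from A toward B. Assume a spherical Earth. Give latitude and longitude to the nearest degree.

≈ 28°S, 114°E

The haversine formula gives a central angle δ ≈ 1.270 rad (72.8°) between the endpoints.
Interpolate at f = 0.13 with slerp weights a = sin((1−f)δ)/sin δ ≈ 0.935, b = sin(fδ)/sin δ ≈ 0.172.
p = a·p₁ + b·p₂ ≈ (-0.365, 0.804, -0.469); φ = arcsin(p_z) ≈ -27.97°, λ = atan2(p_y, p_x) ≈ 114.41°.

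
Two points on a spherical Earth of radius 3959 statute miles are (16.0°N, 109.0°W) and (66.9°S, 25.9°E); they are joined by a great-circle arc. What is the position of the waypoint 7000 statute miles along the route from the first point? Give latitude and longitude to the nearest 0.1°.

≈ (71.0°S, 30.9°W)

Write both endpoints as unit vectors p₁, p₂ with components (cos φ cos λ, cos φ sin λ, sin φ).
The central angle between the endpoints is δ = arccos(p₁·p₂) ≈ 2.117 rad (121.3°). The total great-circle distance is δ·R ≈ 2.117 × 3959 ≈ 8383 mi, so the target fraction is f = 7000/8383 ≈ 0.835.
Interpolate at f ≈ 0.835 with slerp weights a = sin((1−f)δ)/sin δ ≈ 0.401, b = sin(fδ)/sin δ ≈ 1.148.
p = a·p₁ + b·p₂ ≈ (0.280, -0.167, -0.945); φ = arcsin(p_z) ≈ -70.98°, λ = atan2(p_y, p_x) ≈ -30.89°.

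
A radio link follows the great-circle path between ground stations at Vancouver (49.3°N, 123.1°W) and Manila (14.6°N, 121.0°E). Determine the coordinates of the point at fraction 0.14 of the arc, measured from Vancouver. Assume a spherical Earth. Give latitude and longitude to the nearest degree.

≈ 54°N, 143°W

From cos δ = sin φ₁ sin φ₂ + cos φ₁ cos φ₂ cos Δλ, the central angle is δ ≈ 1.655 rad (94.8°).
Interpolate at f = 0.14 with slerp weights a = sin((1−f)δ)/sin δ ≈ 0.993, b = sin(fδ)/sin δ ≈ 0.231.
p = a·p₁ + b·p₂ ≈ (-0.468, -0.351, 0.811); φ = arcsin(p_z) ≈ 54.17°, λ = atan2(p_y, p_x) ≈ -143.15°.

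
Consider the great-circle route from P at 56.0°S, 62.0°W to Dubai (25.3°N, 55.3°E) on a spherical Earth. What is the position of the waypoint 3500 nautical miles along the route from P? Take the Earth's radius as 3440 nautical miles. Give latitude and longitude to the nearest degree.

≈ 30°S, 14°E

The haversine formula gives a central angle δ ≈ 2.197 rad (125.9°) between the endpoints. The total great-circle distance is δ·R ≈ 2.197 × 3440 ≈ 7558 nmi, so the target fraction is f = 3500/7558 ≈ 0.463.
Interpolate at f ≈ 0.463 with slerp weights a = sin((1−f)δ)/sin δ ≈ 1.141, b = sin(fδ)/sin δ ≈ 1.050.
p = a·p₁ + b·p₂ ≈ (0.840, 0.217, -0.497); φ = arcsin(p_z) ≈ -29.82°, λ = atan2(p_y, p_x) ≈ 14.49°.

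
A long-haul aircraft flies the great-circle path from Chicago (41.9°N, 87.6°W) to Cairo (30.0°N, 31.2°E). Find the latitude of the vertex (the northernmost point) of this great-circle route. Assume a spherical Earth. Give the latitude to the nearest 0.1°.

The great circle lies in the plane with unit normal n̂ = (p₁ × p₂)/|p₁ × p₂|.
Here n̂_z ≈ +0.565; the vertex latitude is φ_max = arccos|n̂_z| ≈ 55.6°.
Check via Clairaut: cos φ_max = |cos φ₁| · sin C = cos(41.9°)·sin(49.4°) ≈ 0.565, again giving ≈ 55.6°.

≈ 55.6°N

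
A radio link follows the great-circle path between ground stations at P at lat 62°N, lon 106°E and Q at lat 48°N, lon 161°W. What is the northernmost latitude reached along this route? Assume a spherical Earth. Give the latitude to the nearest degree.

The great circle lies in the plane with unit normal n̂ = (p₁ × p₂)/|p₁ × p₂|.
Here n̂_z ≈ +0.408; the vertex latitude is φ_max = arccos|n̂_z| ≈ 65.9°.

≈ 66°N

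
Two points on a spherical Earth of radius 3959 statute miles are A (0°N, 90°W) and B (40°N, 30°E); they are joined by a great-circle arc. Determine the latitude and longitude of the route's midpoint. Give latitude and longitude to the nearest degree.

≈ (35°N, 43°W)

Write both endpoints as unit vectors p₁, p₂ with components (cos φ cos λ, cos φ sin λ, sin φ).
The central angle between the endpoints is δ = arccos(p₁·p₂) ≈ 1.964 rad (112.5°).
Interpolate at f = 1/2 with slerp weights a = sin((1−f)δ)/sin δ ≈ 0.900, b = sin(fδ)/sin δ ≈ 0.900.
p = a·p₁ + b·p₂ ≈ (0.597, -0.555, 0.579); φ = arcsin(p_z) ≈ 35.36°, λ = atan2(p_y, p_x) ≈ -42.92°.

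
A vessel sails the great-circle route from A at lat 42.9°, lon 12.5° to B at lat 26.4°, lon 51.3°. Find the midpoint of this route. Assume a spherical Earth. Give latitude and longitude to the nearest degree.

The haversine formula gives a central angle δ ≈ 0.620 rad (35.5°) between the endpoints.
Interpolate at f = 1/2 with slerp weights a = sin((1−f)δ)/sin δ ≈ 0.525, b = sin(fδ)/sin δ ≈ 0.525.
p = a·p₁ + b·p₂ ≈ (0.669, 0.450, 0.591); φ = arcsin(p_z) ≈ 36.21°, λ = atan2(p_y, p_x) ≈ 33.92°.

≈ lat 36°, lon 34°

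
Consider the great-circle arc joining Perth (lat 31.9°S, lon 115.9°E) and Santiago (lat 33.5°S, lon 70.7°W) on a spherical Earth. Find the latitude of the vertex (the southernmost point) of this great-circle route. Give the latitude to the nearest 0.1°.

The great circle lies in the plane with unit normal n̂ = (p₁ × p₂)/|p₁ × p₂|.
Here n̂_z ≈ +0.089; the vertex latitude is φ_max = arccos|n̂_z| ≈ 84.9°.
Check via Clairaut: cos φ_max = |cos φ₁| · sin C = cos(31.9°)·sin(174.0°) ≈ 0.089, again giving ≈ 84.9°.

≈ 84.9°S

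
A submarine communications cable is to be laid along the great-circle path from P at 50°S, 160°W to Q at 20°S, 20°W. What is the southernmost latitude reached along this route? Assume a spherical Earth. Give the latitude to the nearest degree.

The great circle lies in the plane with unit normal n̂ = (p₁ × p₂)/|p₁ × p₂|.
Here n̂_z ≈ +0.396; the vertex latitude is φ_max = arccos|n̂_z| ≈ 66.7°.
Check via Clairaut: cos φ_max = |cos φ₁| · sin C = cos(50.0°)·sin(141.9°) ≈ 0.396, again giving ≈ 66.7°.

≈ 67°S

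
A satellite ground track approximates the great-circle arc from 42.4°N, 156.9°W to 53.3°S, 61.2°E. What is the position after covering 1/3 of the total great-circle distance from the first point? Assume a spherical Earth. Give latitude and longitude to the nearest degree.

Write both endpoints as unit vectors p₁, p₂ with components (cos φ cos λ, cos φ sin λ, sin φ).
The central angle between the endpoints is δ = arccos(p₁·p₂) ≈ 2.664 rad (152.6°).
Interpolate at f = 1/3 with slerp weights a = sin((1−f)δ)/sin δ ≈ 2.129, b = sin(fδ)/sin δ ≈ 1.686.
p = a·p₁ + b·p₂ ≈ (-0.960, 0.267, 0.083); φ = arcsin(p_z) ≈ 4.77°, λ = atan2(p_y, p_x) ≈ 164.49°.

≈ 5°N, 164°E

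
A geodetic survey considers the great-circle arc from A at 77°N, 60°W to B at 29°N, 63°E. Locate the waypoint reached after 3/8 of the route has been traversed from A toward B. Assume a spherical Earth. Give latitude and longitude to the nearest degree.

≈ 70°N, 40°E

The haversine formula gives a central angle δ ≈ 1.197 rad (68.6°) between the endpoints.
Interpolate at f = 3/8 with slerp weights a = sin((1−f)δ)/sin δ ≈ 0.731, b = sin(fδ)/sin δ ≈ 0.466.
p = a·p₁ + b·p₂ ≈ (0.267, 0.221, 0.938); φ = arcsin(p_z) ≈ 69.71°, λ = atan2(p_y, p_x) ≈ 39.57°.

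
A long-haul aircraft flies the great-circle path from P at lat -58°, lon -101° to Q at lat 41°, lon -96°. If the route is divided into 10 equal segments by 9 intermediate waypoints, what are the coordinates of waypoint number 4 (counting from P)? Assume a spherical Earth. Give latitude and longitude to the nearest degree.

Write both endpoints as unit vectors p₁, p₂ with components (cos φ cos λ, cos φ sin λ, sin φ).
The central angle between the endpoints is δ = arccos(p₁·p₂) ≈ 1.729 rad (99.1°).
Interpolate at f = 4/10 with slerp weights a = sin((1−f)δ)/sin δ ≈ 0.872, b = sin(fδ)/sin δ ≈ 0.646.
p = a·p₁ + b·p₂ ≈ (-0.139, -0.939, -0.316); φ = arcsin(p_z) ≈ -18.41°, λ = atan2(p_y, p_x) ≈ -98.43°.

≈ lat -18°, lon -98°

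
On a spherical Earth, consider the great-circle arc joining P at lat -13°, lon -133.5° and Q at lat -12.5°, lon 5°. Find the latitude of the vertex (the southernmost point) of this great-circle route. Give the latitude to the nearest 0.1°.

≈ -32.6°

The great circle lies in the plane with unit normal n̂ = (p₁ × p₂)/|p₁ × p₂|.
Here n̂_z ≈ +0.843; the vertex latitude is φ_max = arccos|n̂_z| ≈ 32.6°.
Check via Clairaut: cos φ_max = |cos φ₁| · sin C = cos(13.0°)·sin(120.1°) ≈ 0.843, again giving ≈ 32.6°.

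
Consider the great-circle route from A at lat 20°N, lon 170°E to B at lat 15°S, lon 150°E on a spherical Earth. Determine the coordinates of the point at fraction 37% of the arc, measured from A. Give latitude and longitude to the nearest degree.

≈ lat 7°N, lon 162°E

Write both endpoints as unit vectors p₁, p₂ with components (cos φ cos λ, cos φ sin λ, sin φ).
The central angle between the endpoints is δ = arccos(p₁·p₂) ≈ 0.701 rad (40.1°).
Interpolate at f = 0.37 with slerp weights a = sin((1−f)δ)/sin δ ≈ 0.663, b = sin(fδ)/sin δ ≈ 0.398.
p = a·p₁ + b·p₂ ≈ (-0.946, 0.300, 0.124); φ = arcsin(p_z) ≈ 7.11°, λ = atan2(p_y, p_x) ≈ 162.39°.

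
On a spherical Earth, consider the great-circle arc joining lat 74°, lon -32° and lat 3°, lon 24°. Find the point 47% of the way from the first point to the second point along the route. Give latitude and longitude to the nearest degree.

≈ lat 43°, lon 12°

From cos δ = sin φ₁ sin φ₂ + cos φ₁ cos φ₂ cos Δλ, the central angle is δ ≈ 1.365 rad (78.2°).
Interpolate at f = 0.47 with slerp weights a = sin((1−f)δ)/sin δ ≈ 0.676, b = sin(fδ)/sin δ ≈ 0.611.
p = a·p₁ + b·p₂ ≈ (0.716, 0.150, 0.682); φ = arcsin(p_z) ≈ 43.01°, λ = atan2(p_y, p_x) ≈ 11.80°.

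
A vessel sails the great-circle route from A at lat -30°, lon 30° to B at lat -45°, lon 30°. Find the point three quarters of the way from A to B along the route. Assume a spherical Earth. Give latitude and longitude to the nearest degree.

Convert each endpoint to a unit vector on the sphere (x = cos φ cos λ, y = cos φ sin λ, z = sin φ).
The central angle between the endpoints is δ = arccos(p₁·p₂) ≈ 0.262 rad (15.0°).
Interpolate at f = 3/4 with slerp weights a = sin((1−f)δ)/sin δ ≈ 0.253, b = sin(fδ)/sin δ ≈ 0.754.
p = a·p₁ + b·p₂ ≈ (0.651, 0.376, -0.659); φ = arcsin(p_z) ≈ -41.25°, λ = atan2(p_y, p_x) ≈ 30.00°.

≈ lat -41°, lon 30°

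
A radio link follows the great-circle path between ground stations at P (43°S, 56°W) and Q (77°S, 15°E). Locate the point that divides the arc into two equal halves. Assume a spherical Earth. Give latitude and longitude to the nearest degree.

Convert each endpoint to a unit vector on the sphere (x = cos φ cos λ, y = cos φ sin λ, z = sin φ).
The central angle between the endpoints is δ = arccos(p₁·p₂) ≈ 0.770 rad (44.1°).
Interpolate at f = 1/2 with slerp weights a = sin((1−f)δ)/sin δ ≈ 0.539, b = sin(fδ)/sin δ ≈ 0.539.
p = a·p₁ + b·p₂ ≈ (0.338, -0.296, -0.894); φ = arcsin(p_z) ≈ -63.32°, λ = atan2(p_y, p_x) ≈ -41.19°.

≈ (63°S, 41°W)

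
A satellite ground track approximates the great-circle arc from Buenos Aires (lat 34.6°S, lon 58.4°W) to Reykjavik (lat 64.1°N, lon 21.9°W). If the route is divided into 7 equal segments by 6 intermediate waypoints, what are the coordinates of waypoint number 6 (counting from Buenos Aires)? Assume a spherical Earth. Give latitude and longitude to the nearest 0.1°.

Write both endpoints as unit vectors p₁, p₂ with components (cos φ cos λ, cos φ sin λ, sin φ).
The central angle between the endpoints is δ = arccos(p₁·p₂) ≈ 1.794 rad (102.8°).
Interpolate at f = 6/7 with slerp weights a = sin((1−f)δ)/sin δ ≈ 0.260, b = sin(fδ)/sin δ ≈ 1.025.
p = a·p₁ + b·p₂ ≈ (0.528, -0.349, 0.774); φ = arcsin(p_z) ≈ 50.75°, λ = atan2(p_y, p_x) ≈ -33.51°.

≈ lat 50.7°N, lon 33.5°W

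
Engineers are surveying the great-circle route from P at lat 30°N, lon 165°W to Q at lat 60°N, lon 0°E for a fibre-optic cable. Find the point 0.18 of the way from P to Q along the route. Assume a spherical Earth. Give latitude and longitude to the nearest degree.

≈ lat 46°N, lon 162°W

Write both endpoints as unit vectors p₁, p₂ with components (cos φ cos λ, cos φ sin λ, sin φ).
The central angle between the endpoints is δ = arccos(p₁·p₂) ≈ 1.556 rad (89.2°).
Interpolate at f = 0.18 with slerp weights a = sin((1−f)δ)/sin δ ≈ 0.957, b = sin(fδ)/sin δ ≈ 0.276.
p = a·p₁ + b·p₂ ≈ (-0.662, -0.214, 0.718); φ = arcsin(p_z) ≈ 45.88°, λ = atan2(p_y, p_x) ≈ -162.05°.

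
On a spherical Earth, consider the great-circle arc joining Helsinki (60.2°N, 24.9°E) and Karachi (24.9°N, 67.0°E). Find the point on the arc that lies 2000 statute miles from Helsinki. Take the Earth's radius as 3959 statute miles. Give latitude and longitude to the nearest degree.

≈ 39°N, 57°E

Write both endpoints as unit vectors p₁, p₂ with components (cos φ cos λ, cos φ sin λ, sin φ).
The central angle between the endpoints is δ = arccos(p₁·p₂) ≈ 0.796 rad (45.6°). The total great-circle distance is δ·R ≈ 0.796 × 3959 ≈ 3150 mi, so the target fraction is f = 2000/3150 ≈ 0.635.
Interpolate at f ≈ 0.635 with slerp weights a = sin((1−f)δ)/sin δ ≈ 0.401, b = sin(fδ)/sin δ ≈ 0.678.
p = a·p₁ + b·p₂ ≈ (0.421, 0.650, 0.633); φ = arcsin(p_z) ≈ 39.29°, λ = atan2(p_y, p_x) ≈ 57.06°.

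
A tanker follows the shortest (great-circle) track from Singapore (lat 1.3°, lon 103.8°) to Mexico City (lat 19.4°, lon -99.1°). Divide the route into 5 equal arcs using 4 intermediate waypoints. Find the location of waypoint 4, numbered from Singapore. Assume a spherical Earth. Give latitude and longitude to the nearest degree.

Convert each endpoint to a unit vector on the sphere (x = cos φ cos λ, y = cos φ sin λ, z = sin φ).
The central angle between the endpoints is δ = arccos(p₁·p₂) ≈ 2.608 rad (149.4°).
Interpolate at f = 4/5 with slerp weights a = sin((1−f)δ)/sin δ ≈ 0.980, b = sin(fδ)/sin δ ≈ 1.711.
p = a·p₁ + b·p₂ ≈ (-0.489, -0.642, 0.591); φ = arcsin(p_z) ≈ 36.20°, λ = atan2(p_y, p_x) ≈ -127.30°.

≈ lat 36°, lon -127°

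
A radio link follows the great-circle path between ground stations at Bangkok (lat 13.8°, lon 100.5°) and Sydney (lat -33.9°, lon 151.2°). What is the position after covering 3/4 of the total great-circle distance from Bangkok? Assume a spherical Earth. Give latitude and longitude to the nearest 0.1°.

The haversine formula gives a central angle δ ≈ 1.184 rad (67.8°) between the endpoints.
Interpolate at f = 3/4 with slerp weights a = sin((1−f)δ)/sin δ ≈ 0.315, b = sin(fδ)/sin δ ≈ 0.838.
p = a·p₁ + b·p₂ ≈ (-0.665, 0.636, -0.392); φ = arcsin(p_z) ≈ -23.08°, λ = atan2(p_y, p_x) ≈ 136.29°.

≈ lat -23.1°, lon 136.3°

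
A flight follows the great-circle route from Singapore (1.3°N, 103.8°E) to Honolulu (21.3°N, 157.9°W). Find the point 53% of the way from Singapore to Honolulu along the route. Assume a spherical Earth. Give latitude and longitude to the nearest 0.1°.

≈ (17.6°N, 153.6°E)

Convert each endpoint to a unit vector on the sphere (x = cos φ cos λ, y = cos φ sin λ, z = sin φ).
The central angle between the endpoints is δ = arccos(p₁·p₂) ≈ 1.697 rad (97.3°).
Interpolate at f = 0.53 with slerp weights a = sin((1−f)δ)/sin δ ≈ 0.722, b = sin(fδ)/sin δ ≈ 0.789.
p = a·p₁ + b·p₂ ≈ (-0.854, 0.424, 0.303); φ = arcsin(p_z) ≈ 17.64°, λ = atan2(p_y, p_x) ≈ 153.59°.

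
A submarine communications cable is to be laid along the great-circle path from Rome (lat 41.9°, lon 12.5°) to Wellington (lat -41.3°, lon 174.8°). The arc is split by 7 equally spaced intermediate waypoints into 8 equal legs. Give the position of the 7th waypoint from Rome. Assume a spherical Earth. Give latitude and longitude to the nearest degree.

≈ lat -35°, lon 149°

Write both endpoints as unit vectors p₁, p₂ with components (cos φ cos λ, cos φ sin λ, sin φ).
The central angle between the endpoints is δ = arccos(p₁·p₂) ≈ 2.911 rad (166.8°).
Interpolate at f = 7/8 with slerp weights a = sin((1−f)δ)/sin δ ≈ 1.555, b = sin(fδ)/sin δ ≈ 2.449.
p = a·p₁ + b·p₂ ≈ (-0.702, 0.417, -0.577); φ = arcsin(p_z) ≈ -35.27°, λ = atan2(p_y, p_x) ≈ 149.26°.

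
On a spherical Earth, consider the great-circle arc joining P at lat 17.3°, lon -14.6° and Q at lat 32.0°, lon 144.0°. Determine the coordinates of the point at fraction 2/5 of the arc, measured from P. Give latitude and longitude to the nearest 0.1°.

≈ lat 60.4°, lon 22.6°

Convert each endpoint to a unit vector on the sphere (x = cos φ cos λ, y = cos φ sin λ, z = sin φ).
The central angle between the endpoints is δ = arccos(p₁·p₂) ≈ 2.210 rad (126.6°).
Interpolate at f = 2/5 with slerp weights a = sin((1−f)δ)/sin δ ≈ 1.208, b = sin(fδ)/sin δ ≈ 0.963.
p = a·p₁ + b·p₂ ≈ (0.456, 0.189, 0.870); φ = arcsin(p_z) ≈ 60.43°, λ = atan2(p_y, p_x) ≈ 22.55°.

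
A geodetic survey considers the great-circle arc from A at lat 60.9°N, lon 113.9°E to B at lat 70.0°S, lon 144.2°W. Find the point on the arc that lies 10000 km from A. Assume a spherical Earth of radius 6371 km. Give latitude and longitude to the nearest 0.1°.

Write both endpoints as unit vectors p₁, p₂ with components (cos φ cos λ, cos φ sin λ, sin φ).
The central angle between the endpoints is δ = arccos(p₁·p₂) ≈ 2.597 rad (148.8°). The total great-circle distance is δ·R ≈ 2.597 × 6371 ≈ 16546 km, so the target fraction is f = 10000/16546 ≈ 0.604.
Interpolate at f ≈ 0.604 with slerp weights a = sin((1−f)δ)/sin δ ≈ 1.652, b = sin(fδ)/sin δ ≈ 1.930.
p = a·p₁ + b·p₂ ≈ (-0.861, 0.349, -0.370); φ = arcsin(p_z) ≈ -21.73°, λ = atan2(p_y, p_x) ≈ 157.97°.

≈ lat 21.7°S, lon 158.0°E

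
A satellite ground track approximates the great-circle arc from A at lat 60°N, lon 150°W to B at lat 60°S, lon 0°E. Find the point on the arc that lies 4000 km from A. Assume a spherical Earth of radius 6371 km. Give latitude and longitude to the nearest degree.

From cos δ = sin φ₁ sin φ₂ + cos φ₁ cos φ₂ cos Δλ, the central angle is δ ≈ 2.882 rad (165.1°). The total great-circle distance is δ·R ≈ 2.882 × 6371 ≈ 18362 km, so the target fraction is f = 4000/18362 ≈ 0.218.
Interpolate at f ≈ 0.218 with slerp weights a = sin((1−f)δ)/sin δ ≈ 3.021, b = sin(fδ)/sin δ ≈ 2.289.
p = a·p₁ + b·p₂ ≈ (-0.164, -0.755, 0.634); φ = arcsin(p_z) ≈ 39.38°, λ = atan2(p_y, p_x) ≈ -102.24°.

≈ lat 39°N, lon 102°W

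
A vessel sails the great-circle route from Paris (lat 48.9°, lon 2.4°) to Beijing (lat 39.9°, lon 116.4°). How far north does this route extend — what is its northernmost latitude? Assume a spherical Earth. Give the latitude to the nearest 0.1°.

≈ 61.3°

The great circle lies in the plane with unit normal n̂ = (p₁ × p₂)/|p₁ × p₂|.
Here n̂_z ≈ +0.480; the vertex latitude is φ_max = arccos|n̂_z| ≈ 61.3°.
Check via Clairaut: cos φ_max = |cos φ₁| · sin C = cos(48.9°)·sin(46.9°) ≈ 0.480, again giving ≈ 61.3°.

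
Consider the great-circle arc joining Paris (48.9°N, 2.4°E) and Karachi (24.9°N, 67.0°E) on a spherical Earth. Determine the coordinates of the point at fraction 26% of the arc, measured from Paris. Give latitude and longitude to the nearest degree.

≈ (47°N, 23°E)

Write both endpoints as unit vectors p₁, p₂ with components (cos φ cos λ, cos φ sin λ, sin φ).
The central angle between the endpoints is δ = arccos(p₁·p₂) ≈ 0.961 rad (55.0°).
Interpolate at f = 0.26 with slerp weights a = sin((1−f)δ)/sin δ ≈ 0.796, b = sin(fδ)/sin δ ≈ 0.302.
p = a·p₁ + b·p₂ ≈ (0.630, 0.274, 0.727); φ = arcsin(p_z) ≈ 46.63°, λ = atan2(p_y, p_x) ≈ 23.49°.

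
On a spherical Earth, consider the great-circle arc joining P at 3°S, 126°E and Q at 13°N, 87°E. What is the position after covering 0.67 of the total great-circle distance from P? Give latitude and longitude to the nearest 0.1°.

≈ 8.0°N, 100.1°E

Write both endpoints as unit vectors p₁, p₂ with components (cos φ cos λ, cos φ sin λ, sin φ).
The central angle between the endpoints is δ = arccos(p₁·p₂) ≈ 0.731 rad (41.9°).
Interpolate at f = 0.67 with slerp weights a = sin((1−f)δ)/sin δ ≈ 0.358, b = sin(fδ)/sin δ ≈ 0.705.
p = a·p₁ + b·p₂ ≈ (-0.174, 0.975, 0.140); φ = arcsin(p_z) ≈ 8.04°, λ = atan2(p_y, p_x) ≈ 100.13°.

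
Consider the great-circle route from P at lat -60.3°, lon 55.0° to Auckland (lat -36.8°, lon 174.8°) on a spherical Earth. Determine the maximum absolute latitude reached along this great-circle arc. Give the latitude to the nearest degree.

≈ -69°

The great circle lies in the plane with unit normal n̂ = (p₁ × p₂)/|p₁ × p₂|.
Here n̂_z ≈ +0.364; the vertex latitude is φ_max = arccos|n̂_z| ≈ 68.7°.
Check via Clairaut: cos φ_max = |cos φ₁| · sin C = cos(60.3°)·sin(132.8°) ≈ 0.364, again giving ≈ 68.7°.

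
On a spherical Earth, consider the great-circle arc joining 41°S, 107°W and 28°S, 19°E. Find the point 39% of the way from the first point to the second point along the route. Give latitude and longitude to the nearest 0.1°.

Write both endpoints as unit vectors p₁, p₂ with components (cos φ cos λ, cos φ sin λ, sin φ).
The central angle between the endpoints is δ = arccos(p₁·p₂) ≈ 1.655 rad (94.8°).
Interpolate at f = 0.39 with slerp weights a = sin((1−f)δ)/sin δ ≈ 0.849, b = sin(fδ)/sin δ ≈ 0.604.
p = a·p₁ + b·p₂ ≈ (0.316, -0.440, -0.841); φ = arcsin(p_z) ≈ -57.21°, λ = atan2(p_y, p_x) ≈ -54.25°.

≈ 57.2°S, 54.3°W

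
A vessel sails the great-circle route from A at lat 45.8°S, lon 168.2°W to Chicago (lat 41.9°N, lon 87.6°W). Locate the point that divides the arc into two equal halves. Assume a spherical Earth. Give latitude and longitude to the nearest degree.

≈ lat 3°S, lon 126°W

Write both endpoints as unit vectors p₁, p₂ with components (cos φ cos λ, cos φ sin λ, sin φ).
The central angle between the endpoints is δ = arccos(p₁·p₂) ≈ 1.976 rad (113.2°).
Interpolate at f = 1/2 with slerp weights a = sin((1−f)δ)/sin δ ≈ 0.908, b = sin(fδ)/sin δ ≈ 0.908.
p = a·p₁ + b·p₂ ≈ (-0.592, -0.805, -0.045); φ = arcsin(p_z) ≈ -2.56°, λ = atan2(p_y, p_x) ≈ -126.31°.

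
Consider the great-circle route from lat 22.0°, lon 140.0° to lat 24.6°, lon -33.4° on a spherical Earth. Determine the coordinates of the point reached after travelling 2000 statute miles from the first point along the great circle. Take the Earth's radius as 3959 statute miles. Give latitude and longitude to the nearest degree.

Convert each endpoint to a unit vector on the sphere (x = cos φ cos λ, y = cos φ sin λ, z = sin φ).
The central angle between the endpoints is δ = arccos(p₁·p₂) ≈ 2.321 rad (133.0°). The total great-circle distance is δ·R ≈ 2.321 × 3959 ≈ 9187 mi, so the target fraction is f = 2000/9187 ≈ 0.218.
Interpolate at f ≈ 0.218 with slerp weights a = sin((1−f)δ)/sin δ ≈ 1.326, b = sin(fδ)/sin δ ≈ 0.661.
p = a·p₁ + b·p₂ ≈ (-0.440, 0.459, 0.772); φ = arcsin(p_z) ≈ 50.53°, λ = atan2(p_y, p_x) ≈ 133.76°.

≈ lat 51°, lon 134°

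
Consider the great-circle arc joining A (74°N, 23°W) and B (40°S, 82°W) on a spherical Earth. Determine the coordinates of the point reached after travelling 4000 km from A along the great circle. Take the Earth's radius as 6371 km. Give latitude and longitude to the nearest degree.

Write both endpoints as unit vectors p₁, p₂ with components (cos φ cos λ, cos φ sin λ, sin φ).
The central angle between the endpoints is δ = arccos(p₁·p₂) ≈ 2.105 rad (120.6°). The total great-circle distance is δ·R ≈ 2.105 × 6371 ≈ 13411 km, so the target fraction is f = 4000/13411 ≈ 0.298.
Interpolate at f ≈ 0.298 with slerp weights a = sin((1−f)δ)/sin δ ≈ 1.157, b = sin(fδ)/sin δ ≈ 0.682.
p = a·p₁ + b·p₂ ≈ (0.366, -0.642, 0.673); φ = arcsin(p_z) ≈ 42.32°, λ = atan2(p_y, p_x) ≈ -60.31°.

≈ (42°N, 60°W)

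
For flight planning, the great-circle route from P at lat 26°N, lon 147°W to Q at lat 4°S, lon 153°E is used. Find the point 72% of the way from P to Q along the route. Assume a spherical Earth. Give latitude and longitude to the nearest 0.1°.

≈ lat 5.5°N, lon 168.7°E

The haversine formula gives a central angle δ ≈ 1.140 rad (65.3°) between the endpoints.
Interpolate at f = 0.72 with slerp weights a = sin((1−f)δ)/sin δ ≈ 0.345, b = sin(fδ)/sin δ ≈ 0.805.
p = a·p₁ + b·p₂ ≈ (-0.976, 0.196, 0.095); φ = arcsin(p_z) ≈ 5.46°, λ = atan2(p_y, p_x) ≈ 168.67°.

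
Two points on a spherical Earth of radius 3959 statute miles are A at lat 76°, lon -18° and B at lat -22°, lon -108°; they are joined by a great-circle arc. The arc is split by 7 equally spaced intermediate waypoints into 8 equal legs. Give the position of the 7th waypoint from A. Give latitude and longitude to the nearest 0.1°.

Convert each endpoint to a unit vector on the sphere (x = cos φ cos λ, y = cos φ sin λ, z = sin φ).
The central angle between the endpoints is δ = arccos(p₁·p₂) ≈ 1.943 rad (111.3°).
Interpolate at f = 7/8 with slerp weights a = sin((1−f)δ)/sin δ ≈ 0.258, b = sin(fδ)/sin δ ≈ 1.064.
p = a·p₁ + b·p₂ ≈ (-0.246, -0.958, -0.148); φ = arcsin(p_z) ≈ -8.53°, λ = atan2(p_y, p_x) ≈ -104.38°.

≈ lat -8.5°, lon -104.4°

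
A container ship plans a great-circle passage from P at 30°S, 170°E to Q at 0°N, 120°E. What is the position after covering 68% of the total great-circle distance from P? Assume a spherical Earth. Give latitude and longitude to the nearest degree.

≈ 11°S, 135°E

Convert each endpoint to a unit vector on the sphere (x = cos φ cos λ, y = cos φ sin λ, z = sin φ).
The central angle between the endpoints is δ = arccos(p₁·p₂) ≈ 0.980 rad (56.2°).
Interpolate at f = 0.68 with slerp weights a = sin((1−f)δ)/sin δ ≈ 0.371, b = sin(fδ)/sin δ ≈ 0.744.
p = a·p₁ + b·p₂ ≈ (-0.689, 0.701, -0.186); φ = arcsin(p_z) ≈ -10.70°, λ = atan2(p_y, p_x) ≈ 134.53°.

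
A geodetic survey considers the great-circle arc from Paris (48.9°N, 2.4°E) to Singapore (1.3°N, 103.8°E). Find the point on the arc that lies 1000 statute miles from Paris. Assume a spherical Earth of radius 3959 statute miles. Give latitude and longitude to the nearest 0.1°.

≈ (49.2°N, 24.6°E)

The haversine formula gives a central angle δ ≈ 1.684 rad (96.5°) between the endpoints. The total great-circle distance is δ·R ≈ 1.684 × 3959 ≈ 6666 mi, so the target fraction is f = 1000/6666 ≈ 0.150.
Interpolate at f ≈ 0.150 with slerp weights a = sin((1−f)δ)/sin δ ≈ 0.997, b = sin(fδ)/sin δ ≈ 0.252.
p = a·p₁ + b·p₂ ≈ (0.595, 0.272, 0.757); φ = arcsin(p_z) ≈ 49.18°, λ = atan2(p_y, p_x) ≈ 24.55°.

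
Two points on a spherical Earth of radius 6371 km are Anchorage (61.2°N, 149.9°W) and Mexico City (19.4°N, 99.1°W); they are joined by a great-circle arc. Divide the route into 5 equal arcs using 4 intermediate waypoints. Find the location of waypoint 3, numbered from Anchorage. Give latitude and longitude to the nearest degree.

Write both endpoints as unit vectors p₁, p₂ with components (cos φ cos λ, cos φ sin λ, sin φ).
The central angle between the endpoints is δ = arccos(p₁·p₂) ≈ 0.954 rad (54.7°).
Interpolate at f = 3/5 with slerp weights a = sin((1−f)δ)/sin δ ≈ 0.457, b = sin(fδ)/sin δ ≈ 0.664.
p = a·p₁ + b·p₂ ≈ (-0.289, -0.729, 0.621); φ = arcsin(p_z) ≈ 38.36°, λ = atan2(p_y, p_x) ≈ -111.66°.

≈ (38°N, 112°W)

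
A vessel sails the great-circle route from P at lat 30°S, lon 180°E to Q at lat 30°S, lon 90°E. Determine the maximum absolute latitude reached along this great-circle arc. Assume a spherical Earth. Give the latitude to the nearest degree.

The great circle lies in the plane with unit normal n̂ = (p₁ × p₂)/|p₁ × p₂|.
Here n̂_z ≈ -0.775; the vertex latitude is φ_max = arccos|n̂_z| ≈ 39.2°.
Check via Clairaut: cos φ_max = |cos φ₁| · sin C = cos(30.0°)·sin(116.6°) ≈ 0.775, again giving ≈ 39.2°.

≈ 39°S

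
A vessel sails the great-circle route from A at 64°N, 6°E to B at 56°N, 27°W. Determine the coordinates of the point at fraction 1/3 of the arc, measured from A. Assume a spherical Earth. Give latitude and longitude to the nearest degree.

Write both endpoints as unit vectors p₁, p₂ with components (cos φ cos λ, cos φ sin λ, sin φ).
The central angle between the endpoints is δ = arccos(p₁·p₂) ≈ 0.315 rad (18.1°).
Interpolate at f = 1/3 with slerp weights a = sin((1−f)δ)/sin δ ≈ 0.673, b = sin(fδ)/sin δ ≈ 0.338.
p = a·p₁ + b·p₂ ≈ (0.462, -0.055, 0.885); φ = arcsin(p_z) ≈ 62.28°, λ = atan2(p_y, p_x) ≈ -6.80°.

≈ 62°N, 7°W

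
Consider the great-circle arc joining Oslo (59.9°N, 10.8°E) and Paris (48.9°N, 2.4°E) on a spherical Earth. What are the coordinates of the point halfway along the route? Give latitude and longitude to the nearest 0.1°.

The haversine formula gives a central angle δ ≈ 0.210 rad (12.0°) between the endpoints.
Interpolate at f = 1/2 with slerp weights a = sin((1−f)δ)/sin δ ≈ 0.503, b = sin(fδ)/sin δ ≈ 0.503.
p = a·p₁ + b·p₂ ≈ (0.578, 0.061, 0.814); φ = arcsin(p_z) ≈ 54.47°, λ = atan2(p_y, p_x) ≈ 6.03°.

≈ 54.5°N, 6.0°E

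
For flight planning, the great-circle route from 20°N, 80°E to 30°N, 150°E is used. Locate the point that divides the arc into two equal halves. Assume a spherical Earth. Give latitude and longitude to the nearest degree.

Convert each endpoint to a unit vector on the sphere (x = cos φ cos λ, y = cos φ sin λ, z = sin φ).
The central angle between the endpoints is δ = arccos(p₁·p₂) ≈ 1.105 rad (63.3°).
Interpolate at f = 1/2 with slerp weights a = sin((1−f)δ)/sin δ ≈ 0.587, b = sin(fδ)/sin δ ≈ 0.587.
p = a·p₁ + b·p₂ ≈ (-0.345, 0.798, 0.495); φ = arcsin(p_z) ≈ 29.64°, λ = atan2(p_y, p_x) ≈ 113.36°.

≈ 30°N, 113°E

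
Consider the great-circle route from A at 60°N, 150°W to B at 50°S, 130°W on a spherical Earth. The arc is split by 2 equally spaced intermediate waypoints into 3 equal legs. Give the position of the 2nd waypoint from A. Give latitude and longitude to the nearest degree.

Write both endpoints as unit vectors p₁, p₂ with components (cos φ cos λ, cos φ sin λ, sin φ).
The central angle between the endpoints is δ = arccos(p₁·p₂) ≈ 1.941 rad (111.2°).
Interpolate at f = 2/3 with slerp weights a = sin((1−f)δ)/sin δ ≈ 0.646, b = sin(fδ)/sin δ ≈ 1.032.
p = a·p₁ + b·p₂ ≈ (-0.706, -0.670, -0.230); φ = arcsin(p_z) ≈ -13.32°, λ = atan2(p_y, p_x) ≈ -136.52°.

≈ 13°S, 137°W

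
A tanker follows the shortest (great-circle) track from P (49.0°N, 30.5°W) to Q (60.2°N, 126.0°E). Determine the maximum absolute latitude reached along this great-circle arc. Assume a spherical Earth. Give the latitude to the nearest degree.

The great circle lies in the plane with unit normal n̂ = (p₁ × p₂)/|p₁ × p₂|.
Here n̂_z ≈ +0.139; the vertex latitude is φ_max = arccos|n̂_z| ≈ 82.0°.
Check via Clairaut: cos φ_max = |cos φ₁| · sin C = cos(49.0°)·sin(12.2°) ≈ 0.139, again giving ≈ 82.0°.

≈ 82°N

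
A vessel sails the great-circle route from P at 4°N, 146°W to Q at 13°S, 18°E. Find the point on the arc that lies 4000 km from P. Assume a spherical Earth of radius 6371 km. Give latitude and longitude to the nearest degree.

Convert each endpoint to a unit vector on the sphere (x = cos φ cos λ, y = cos φ sin λ, z = sin φ).
The central angle between the endpoints is δ = arccos(p₁·p₂) ≈ 2.824 rad (161.8°). The total great-circle distance is δ·R ≈ 2.824 × 6371 ≈ 17993 km, so the target fraction is f = 4000/17993 ≈ 0.222.
Interpolate at f ≈ 0.222 with slerp weights a = sin((1−f)δ)/sin δ ≈ 2.597, b = sin(fδ)/sin δ ≈ 1.882.
p = a·p₁ + b·p₂ ≈ (-0.404, -0.882, -0.242); φ = arcsin(p_z) ≈ -14.01°, λ = atan2(p_y, p_x) ≈ -114.61°.

≈ 14°S, 115°W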